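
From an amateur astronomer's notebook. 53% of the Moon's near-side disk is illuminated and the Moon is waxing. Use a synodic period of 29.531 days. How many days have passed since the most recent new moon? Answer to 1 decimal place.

7.7 days

cos θ = 1 − 2f = -0.060, giving a principal value of 93.4°.
Waxing ⇒ before full, so θ = 93.4°.
At 360°/29.531 d per day, 93.4° corresponds to 7.66 days.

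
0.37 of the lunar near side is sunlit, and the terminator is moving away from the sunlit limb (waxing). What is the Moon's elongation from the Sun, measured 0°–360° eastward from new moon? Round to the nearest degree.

cos θ = 1 − 2f = 0.260, giving a principal value of 74.9°.
The Moon is waxing (0°–180°), so θ = 74.9° directly.

75°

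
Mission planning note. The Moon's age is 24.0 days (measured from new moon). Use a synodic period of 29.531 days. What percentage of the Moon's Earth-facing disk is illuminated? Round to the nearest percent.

31%

Elongation θ = 360° × 24.0/29.531 ≈ 292.6°.
With cos θ = 0.384, the lit fraction is (1 − 0.384)/2 ≈ 0.308, so 31%.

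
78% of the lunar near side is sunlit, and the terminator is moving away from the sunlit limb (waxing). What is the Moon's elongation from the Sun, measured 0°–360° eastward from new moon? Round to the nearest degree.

cos θ = 1 − 2f = -0.560, giving a principal value of 124.1°.
The Moon is waxing (0°–180°), so θ = 124.1° directly.

124°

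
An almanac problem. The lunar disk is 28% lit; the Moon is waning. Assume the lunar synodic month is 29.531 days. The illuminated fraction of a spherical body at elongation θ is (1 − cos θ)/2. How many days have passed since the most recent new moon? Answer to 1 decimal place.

24.3 days

From f = (1 − cos θ)/2: cos θ = 1 − 2×0.28 = 0.440; arccos → 63.9°.
Waning ⇒ past full, so θ = 360° − 63.9° = 296.1°.
That fraction of the synodic month is 296.1/360 × 29.531 d ≈ 24.29 d.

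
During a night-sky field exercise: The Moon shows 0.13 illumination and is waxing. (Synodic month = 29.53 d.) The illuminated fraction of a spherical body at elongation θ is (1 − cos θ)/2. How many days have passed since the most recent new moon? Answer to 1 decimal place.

3.5 days

From f = (1 − cos θ)/2: cos θ = 1 − 2×0.13 = 0.740; arccos → 42.3°.
Before full moon the principal value applies: θ = 42.3°.
That fraction of the synodic month is 42.3/360 × 29.53 d ≈ 3.47 d.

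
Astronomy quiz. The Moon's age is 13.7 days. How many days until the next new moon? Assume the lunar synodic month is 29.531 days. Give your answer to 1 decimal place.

The next new moon completes the synodic month: 29.531 − 13.7 = 15.831 days.

15.8 days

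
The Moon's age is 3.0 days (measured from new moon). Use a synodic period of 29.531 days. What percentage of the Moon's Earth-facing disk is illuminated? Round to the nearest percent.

10%

Elongation θ = 360° × 3.0/29.531 ≈ 36.6°.
cos 36.6° = 0.803, so f = (1 − 0.803)/2 = 0.098, so 10%.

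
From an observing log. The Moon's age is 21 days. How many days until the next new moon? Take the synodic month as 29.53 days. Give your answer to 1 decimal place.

8.5 days

One full lunation from the last new moon is 29.53 d; remaining = 29.53 − 21 = 8.530 d.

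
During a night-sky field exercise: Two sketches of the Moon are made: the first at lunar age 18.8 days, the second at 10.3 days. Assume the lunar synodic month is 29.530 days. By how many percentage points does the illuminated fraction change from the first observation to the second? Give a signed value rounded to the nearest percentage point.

First observation: θ = 360°·18.8/29.530 = 229.2°, so f = 0.827.
Second observation: θ = 125.6°, f = 0.791.
Δf = 0.791 − 0.827 = -0.036, i.e. -4 pp.

-4 percentage points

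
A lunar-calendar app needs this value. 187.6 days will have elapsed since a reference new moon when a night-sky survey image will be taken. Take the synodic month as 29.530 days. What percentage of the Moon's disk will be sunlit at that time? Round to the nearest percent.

80%

187.6 d spans 6 complete synodic months (6 × 29.530 = 177.18 d) plus 10.42 d.
Phase angle: θ = 360°·(10.42 d)/(29.530 d) = 127.0°.
With cos θ = (-0.602), the lit fraction is (1 − (-0.602))/2 ≈ 0.801, so 80%.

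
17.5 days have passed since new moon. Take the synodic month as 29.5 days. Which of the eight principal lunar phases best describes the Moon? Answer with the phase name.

waning gibbous

At 17.5/29.5 of the cycle, θ ≈ 214° — the waning gibbous range.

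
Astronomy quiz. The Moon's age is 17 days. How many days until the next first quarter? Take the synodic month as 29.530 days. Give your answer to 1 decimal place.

First quarter occurs at elongation 90°, i.e. at age 29.530 × 90/360 = 7.383 d.
Already past this cycle's first quarter; the next is at 7.383 + 29.530 = 36.913 d, so 36.913 − 17 = 19.913 days.

19.9 days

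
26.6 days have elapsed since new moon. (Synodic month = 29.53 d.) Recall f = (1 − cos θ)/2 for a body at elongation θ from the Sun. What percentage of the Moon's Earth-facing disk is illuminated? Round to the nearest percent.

9%

The Moon has covered 26.6/29.53 of its cycle, so θ ≈ 360° × 26.6/29.53 = 324.3°.
With cos θ = 0.812, the lit fraction is (1 − 0.812)/2 ≈ 0.094, so 9%.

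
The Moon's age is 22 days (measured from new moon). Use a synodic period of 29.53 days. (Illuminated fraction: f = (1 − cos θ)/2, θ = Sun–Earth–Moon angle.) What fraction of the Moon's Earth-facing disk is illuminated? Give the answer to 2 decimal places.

0.52

Phase angle: θ = 360°·(22 d)/(29.53 d) = 268.2°.
With cos θ = (-0.031), the lit fraction is (1 − (-0.031))/2 ≈ 0.516.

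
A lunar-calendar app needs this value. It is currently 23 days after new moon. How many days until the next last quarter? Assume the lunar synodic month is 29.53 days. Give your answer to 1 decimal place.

Last quarter is 0.75 of the way through the cycle: age 0.75 × 29.53 = 22.148 d.
Already past this cycle's last quarter; the next is at 22.148 + 29.53 = 51.678 d, so 51.678 − 23 = 28.678 days.

28.7 days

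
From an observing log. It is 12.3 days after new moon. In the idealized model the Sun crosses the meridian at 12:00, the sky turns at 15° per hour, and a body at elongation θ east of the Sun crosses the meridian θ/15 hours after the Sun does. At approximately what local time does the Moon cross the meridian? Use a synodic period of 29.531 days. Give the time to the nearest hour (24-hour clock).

22:00

Elongation θ = 360° × 12.3/29.531 ≈ 149.9°.
At 15° of sky rotation per hour, 149.9° corresponds to a 10.00 h lag.
12:00 + 10.00 h ≈ 22:00 → 22:00 to the nearest hour.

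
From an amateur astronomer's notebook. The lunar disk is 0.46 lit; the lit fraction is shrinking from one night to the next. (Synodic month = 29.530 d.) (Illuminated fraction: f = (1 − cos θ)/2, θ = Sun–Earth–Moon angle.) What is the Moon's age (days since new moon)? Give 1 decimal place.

22.5 days

cos θ = 1 − 2f = 0.080, giving a principal value of 85.4°.
Waning ⇒ past full, so θ = 360° − 85.4° = 274.6°.
At 360°/29.530 d per day, 274.6° corresponds to 22.52 days.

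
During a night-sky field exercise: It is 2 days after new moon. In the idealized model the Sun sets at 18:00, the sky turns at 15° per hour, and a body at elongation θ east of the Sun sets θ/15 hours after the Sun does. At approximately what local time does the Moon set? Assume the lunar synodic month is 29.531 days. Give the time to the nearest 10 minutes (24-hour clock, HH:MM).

19:40

The Moon has covered 2/29.531 of its cycle, so θ ≈ 360° × 2/29.531 = 24.4°.
The Moon trails the Sun by θ/15 = 24.4/15 ≈ 1.63 hours.
18:00 + 1.625 h ≈ 19:38 → 19:40 to the nearest ten minutes.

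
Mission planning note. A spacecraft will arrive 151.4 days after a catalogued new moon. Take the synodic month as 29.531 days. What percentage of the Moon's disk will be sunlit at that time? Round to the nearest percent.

15%

Reduce mod P: 151.4 − 5×29.531 = 3.75 d into the current lunation.
Elongation θ = 360° × 3.75/29.531 ≈ 45.7°.
With cos θ = 0.699, the lit fraction is (1 − 0.699)/2 ≈ 0.151, so 15%.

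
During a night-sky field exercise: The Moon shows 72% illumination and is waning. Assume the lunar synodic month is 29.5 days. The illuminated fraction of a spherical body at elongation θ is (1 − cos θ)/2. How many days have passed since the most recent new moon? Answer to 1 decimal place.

20.0 days

Invert f = (1 − cos θ)/2 to get cos θ = 1 − 2(0.72) = -0.440, hence θ₀ = arccos -0.440 = 116.1°.
Waning ⇒ past full, so θ = 360° − 116.1° = 243.9°.
Age = 29.5 × 243.9°/360° ≈ 19.99 days.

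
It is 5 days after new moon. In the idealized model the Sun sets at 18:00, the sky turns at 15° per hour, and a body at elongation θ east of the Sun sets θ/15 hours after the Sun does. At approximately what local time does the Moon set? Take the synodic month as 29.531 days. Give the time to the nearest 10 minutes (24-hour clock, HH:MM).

The Moon has covered 5/29.531 of its cycle, so θ ≈ 360° × 5/29.531 = 61.0°.
The Moon trails the Sun by θ/15 = 61.0/15 ≈ 4.06 hours.
18:00 + 4.064 h ≈ 22:04 → 22:00 to the nearest ten minutes.

22:00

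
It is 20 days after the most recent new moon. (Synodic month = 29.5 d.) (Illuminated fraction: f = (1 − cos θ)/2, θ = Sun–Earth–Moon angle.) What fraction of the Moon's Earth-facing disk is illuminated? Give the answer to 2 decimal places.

The Moon has covered 20/29.5 of its cycle, so θ ≈ 360° × 20/29.5 = 244.1°.
With cos θ = (-0.437), the lit fraction is (1 − (-0.437))/2 ≈ 0.719.

0.72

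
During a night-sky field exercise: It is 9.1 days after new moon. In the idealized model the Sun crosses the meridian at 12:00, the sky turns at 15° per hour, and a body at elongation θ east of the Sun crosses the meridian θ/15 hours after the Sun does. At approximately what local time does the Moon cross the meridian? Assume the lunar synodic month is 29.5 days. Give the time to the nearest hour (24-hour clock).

Phase angle: θ = 360°·(9.1 d)/(29.5 d) = 111.1°.
At 15° of sky rotation per hour, 111.1° corresponds to a 7.40 h lag.
12:00 + 7.40 h ≈ 19:24 → 19:00 to the nearest hour.

19:00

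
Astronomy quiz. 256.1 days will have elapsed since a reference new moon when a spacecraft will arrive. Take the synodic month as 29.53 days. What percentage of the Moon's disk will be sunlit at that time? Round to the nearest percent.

256.1 d spans 8 complete synodic months (8 × 29.53 = 236.24 d) plus 19.86 d.
The Moon has covered 19.86/29.53 of its cycle, so θ ≈ 360° × 19.86/29.53 = 242.1°.
cos 242.1° = (-0.468), so f = (1 − (-0.468))/2 = 0.734, so 73%.

73%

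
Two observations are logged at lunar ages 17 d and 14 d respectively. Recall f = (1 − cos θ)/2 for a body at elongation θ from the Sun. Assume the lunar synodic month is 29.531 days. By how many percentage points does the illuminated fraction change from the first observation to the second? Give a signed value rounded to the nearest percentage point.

+5 pp

First observation: θ = 360°·17/29.531 = 207.2°, so f = 0.945.
Second observation: θ = 170.7°, f = 0.993.
Δf = 0.993 − 0.945 = +0.049, i.e. +5 pp.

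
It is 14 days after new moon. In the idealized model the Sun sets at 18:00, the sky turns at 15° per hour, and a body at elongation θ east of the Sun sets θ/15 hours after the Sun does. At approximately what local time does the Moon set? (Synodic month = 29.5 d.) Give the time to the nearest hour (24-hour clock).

05:00

Elongation θ = 360° × 14/29.5 ≈ 170.8°.
Delay after the Sun = 170.8° / (15°/h) ≈ 11.39 h.
18:00 + 11.39 h ≈ 05:23 → 05:00 to the nearest hour.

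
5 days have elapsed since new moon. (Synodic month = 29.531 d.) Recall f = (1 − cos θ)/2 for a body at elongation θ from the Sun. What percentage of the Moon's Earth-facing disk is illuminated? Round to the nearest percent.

26%

Phase angle: θ = 360°·(5 d)/(29.531 d) = 61.0°.
With cos θ = 0.486, the lit fraction is (1 − 0.486)/2 ≈ 0.257, so 26%.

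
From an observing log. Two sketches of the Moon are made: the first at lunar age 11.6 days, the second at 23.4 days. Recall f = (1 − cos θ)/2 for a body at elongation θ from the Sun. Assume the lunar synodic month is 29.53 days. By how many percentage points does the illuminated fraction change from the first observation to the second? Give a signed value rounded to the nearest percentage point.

-52 pp

θ₁ = 360° × 11.6/29.53 = 141.4°, f₁ = (1 − cos θ₁)/2 = 0.891.
θ₂ = 360° × 23.4/29.53 = 285.3°, f₂ = (1 − cos θ₂)/2 = 0.368.
Change = f₂ − f₁ = -0.523 → -52 percentage points.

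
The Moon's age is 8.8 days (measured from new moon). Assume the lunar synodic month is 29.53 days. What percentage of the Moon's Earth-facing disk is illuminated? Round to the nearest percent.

Elongation θ = 360° × 8.8/29.53 ≈ 107.3°.
cos 107.3° = (-0.297), so f = (1 − (-0.297))/2 = 0.649, so 65%.

65%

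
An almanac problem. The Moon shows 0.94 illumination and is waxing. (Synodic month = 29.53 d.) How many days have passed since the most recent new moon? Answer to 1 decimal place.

12.4 days

cos θ = 1 − 2f = -0.880, giving a principal value of 151.6°.
Before full moon the principal value applies: θ = 151.6°.
At 360°/29.53 d per day, 151.6° corresponds to 12.44 days.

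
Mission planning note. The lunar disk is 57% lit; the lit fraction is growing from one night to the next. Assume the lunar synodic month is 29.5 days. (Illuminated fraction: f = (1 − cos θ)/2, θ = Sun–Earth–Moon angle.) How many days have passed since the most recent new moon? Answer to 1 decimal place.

8.0 days

cos θ = 1 − 2f = -0.140, giving a principal value of 98.0°.
Before full moon the principal value applies: θ = 98.0°.
Age = 29.5 × 98.0°/360° ≈ 8.03 days.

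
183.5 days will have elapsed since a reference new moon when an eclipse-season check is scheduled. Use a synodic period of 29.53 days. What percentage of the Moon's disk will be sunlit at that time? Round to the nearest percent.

39%

183.5/29.53 = 6.214 lunations, so 6 complete cycles and 6.32 d into the next.
The Moon has covered 6.32/29.53 of its cycle, so θ ≈ 360° × 6.32/29.53 = 77.0°.
cos 77.0° = 0.224, so f = (1 − 0.224)/2 = 0.388, so 39%.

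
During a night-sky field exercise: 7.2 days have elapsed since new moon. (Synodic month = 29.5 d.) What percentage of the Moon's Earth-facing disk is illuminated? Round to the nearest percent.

Phase angle: θ = 360°·(7.2 d)/(29.5 d) = 87.9°.
Illuminated fraction = (1 − cos 87.9°)/2 = (1 − 0.037)/2 ≈ 0.481, so 48%.

48%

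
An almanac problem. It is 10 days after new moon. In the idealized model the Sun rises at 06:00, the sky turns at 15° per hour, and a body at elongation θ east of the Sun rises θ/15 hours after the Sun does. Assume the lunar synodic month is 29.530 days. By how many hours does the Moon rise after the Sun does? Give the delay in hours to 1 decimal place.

8.1 h

Phase angle: θ = 360°·(10 d)/(29.530 d) = 121.9°.
Delay after the Sun = 121.9° / (15°/h) ≈ 8.13 h.
So the Moon rises 8.13 h after the Sun.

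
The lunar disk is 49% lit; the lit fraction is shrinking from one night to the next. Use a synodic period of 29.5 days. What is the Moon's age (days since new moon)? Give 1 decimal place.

22.2 days

From f = (1 − cos θ)/2: cos θ = 1 − 2×0.49 = 0.020; arccos → 88.9°.
A waning Moon lies in 180°–360°, so θ = 360° − 88.9° = 271.1°.
Age = 29.5 × 271.1°/360° ≈ 22.22 days.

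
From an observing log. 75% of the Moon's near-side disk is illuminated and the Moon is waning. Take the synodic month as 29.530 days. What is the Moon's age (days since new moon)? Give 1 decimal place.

Invert f = (1 − cos θ)/2 to get cos θ = 1 − 2(0.75) = -0.500, hence θ₀ = arccos -0.500 = 120.0°.
Since the Moon is past full (waning), take the reflex angle: θ = 360° − 120.0° = 240.0°.
That fraction of the synodic month is 240.0/360 × 29.530 d ≈ 19.69 d.

19.7 days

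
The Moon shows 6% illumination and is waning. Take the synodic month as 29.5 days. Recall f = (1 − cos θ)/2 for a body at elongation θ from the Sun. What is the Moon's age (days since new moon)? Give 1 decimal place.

Invert f = (1 − cos θ)/2 to get cos θ = 1 − 2(0.06) = 0.880, hence θ₀ = arccos 0.880 = 28.4°.
A waning Moon lies in 180°–360°, so θ = 360° − 28.4° = 331.6°.
Age = 29.5 × 331.6°/360° ≈ 27.18 days.

27.2 days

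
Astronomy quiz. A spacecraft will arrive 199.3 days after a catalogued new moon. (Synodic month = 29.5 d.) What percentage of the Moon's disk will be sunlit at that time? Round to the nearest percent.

48%

Reduce mod P: 199.3 − 6×29.5 = 22.30 d into the current lunation.
Phase angle: θ = 360°·(22.30 d)/(29.5 d) = 272.1°.
With cos θ = 0.037, the lit fraction is (1 − 0.037)/2 ≈ 0.481, so 48%.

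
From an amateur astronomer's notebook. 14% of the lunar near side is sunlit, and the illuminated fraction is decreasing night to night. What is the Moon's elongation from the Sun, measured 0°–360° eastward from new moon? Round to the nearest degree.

Invert f = (1 − cos θ)/2 to get cos θ = 1 − 2(0.14) = 0.720, hence θ₀ = arccos 0.720 = 43.9°.
Since the Moon is past full (waning), take the reflex angle: θ = 360° − 43.9° = 316.1°.

316°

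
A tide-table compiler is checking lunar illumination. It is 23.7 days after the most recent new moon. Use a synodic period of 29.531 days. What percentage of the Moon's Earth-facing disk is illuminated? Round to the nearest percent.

The Moon has covered 23.7/29.531 of its cycle, so θ ≈ 360° × 23.7/29.531 = 288.9°.
With cos θ = 0.324, the lit fraction is (1 − 0.324)/2 ≈ 0.338, so 34%.

34%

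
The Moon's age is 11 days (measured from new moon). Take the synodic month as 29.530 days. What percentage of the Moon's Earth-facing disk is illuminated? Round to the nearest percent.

85%

The Moon has covered 11/29.530 of its cycle, so θ ≈ 360° × 11/29.530 = 134.1°.
Illuminated fraction = (1 − cos 134.1°)/2 = (1 − (-0.696))/2 ≈ 0.848, so 85%.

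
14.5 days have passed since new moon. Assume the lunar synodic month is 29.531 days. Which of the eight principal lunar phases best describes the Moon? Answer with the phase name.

θ ≈ 360° × 14.5/29.531 = 177°, which falls in the full moon sector.

full moon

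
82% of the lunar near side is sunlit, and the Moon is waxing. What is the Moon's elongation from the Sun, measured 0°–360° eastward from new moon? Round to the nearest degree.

Invert f = (1 − cos θ)/2 to get cos θ = 1 − 2(0.82) = -0.640, hence θ₀ = arccos -0.640 = 129.8°.
The Moon is waxing (0°–180°), so θ = 129.8° directly.

130°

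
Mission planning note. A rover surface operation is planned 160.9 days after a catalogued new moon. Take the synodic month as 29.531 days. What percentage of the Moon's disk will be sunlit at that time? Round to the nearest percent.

97%

160.9 d spans 5 complete synodic months (5 × 29.531 = 147.66 d) plus 13.25 d.
Phase angle: θ = 360°·(13.25 d)/(29.531 d) = 161.5°.
Illuminated fraction = (1 − cos 161.5°)/2 = (1 − (-0.948))/2 ≈ 0.974, so 97%.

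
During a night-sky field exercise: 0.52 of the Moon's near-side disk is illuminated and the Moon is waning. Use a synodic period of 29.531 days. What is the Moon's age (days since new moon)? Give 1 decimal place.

22.0 days

From f = (1 − cos θ)/2: cos θ = 1 − 2×0.52 = -0.040; arccos → 92.3°.
Since the Moon is past full (waning), take the reflex angle: θ = 360° − 92.3° = 267.7°.
That fraction of the synodic month is 267.7/360 × 29.531 d ≈ 21.96 d.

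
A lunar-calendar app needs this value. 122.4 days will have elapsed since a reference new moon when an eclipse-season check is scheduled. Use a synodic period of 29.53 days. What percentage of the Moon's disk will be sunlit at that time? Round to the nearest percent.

Reduce mod P: 122.4 − 4×29.53 = 4.28 d into the current lunation.
The Moon has covered 4.28/29.53 of its cycle, so θ ≈ 360° × 4.28/29.53 = 52.2°.
With cos θ = 0.613, the lit fraction is (1 − 0.613)/2 ≈ 0.193, so 19%.

19%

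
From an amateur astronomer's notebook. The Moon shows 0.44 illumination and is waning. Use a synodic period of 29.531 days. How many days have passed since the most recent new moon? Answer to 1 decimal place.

22.7 days

From f = (1 − cos θ)/2: cos θ = 1 − 2×0.44 = 0.120; arccos → 83.1°.
Since the Moon is past full (waning), take the reflex angle: θ = 360° − 83.1° = 276.9°.
Age = 29.531 × 276.9°/360° ≈ 22.71 days.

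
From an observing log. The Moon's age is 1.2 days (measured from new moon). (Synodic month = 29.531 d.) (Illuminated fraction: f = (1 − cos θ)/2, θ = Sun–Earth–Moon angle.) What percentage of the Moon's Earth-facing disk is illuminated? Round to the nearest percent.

2%

Elongation θ = 360° × 1.2/29.531 ≈ 14.6°.
cos 14.6° = 0.968, so f = (1 − 0.968)/2 = 0.016, so 2%.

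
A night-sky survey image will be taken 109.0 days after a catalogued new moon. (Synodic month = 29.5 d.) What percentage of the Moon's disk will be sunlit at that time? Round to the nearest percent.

109.0 d spans 3 complete synodic months (3 × 29.5 = 88.50 d) plus 20.50 d.
Phase angle: θ = 360°·(20.50 d)/(29.5 d) = 250.2°.
cos 250.2° = (-0.339), so f = (1 − (-0.339))/2 = 0.670, so 67%.

67%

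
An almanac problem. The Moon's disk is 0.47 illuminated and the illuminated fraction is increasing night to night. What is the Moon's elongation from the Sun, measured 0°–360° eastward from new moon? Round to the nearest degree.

87°

Invert f = (1 − cos θ)/2 to get cos θ = 1 − 2(0.47) = 0.060, hence θ₀ = arccos 0.060 = 86.6°.
Waxing ⇒ before full, so θ = 86.6°.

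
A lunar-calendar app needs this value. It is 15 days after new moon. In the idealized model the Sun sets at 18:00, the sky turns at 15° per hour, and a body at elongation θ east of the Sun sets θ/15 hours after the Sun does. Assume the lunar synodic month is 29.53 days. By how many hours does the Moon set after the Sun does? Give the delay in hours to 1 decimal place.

Elongation θ = 360° × 15/29.53 ≈ 182.9°.
Delay after the Sun = 182.9° / (15°/h) ≈ 12.19 h.
So the Moon sets 12.19 h after the Sun.

12.2 h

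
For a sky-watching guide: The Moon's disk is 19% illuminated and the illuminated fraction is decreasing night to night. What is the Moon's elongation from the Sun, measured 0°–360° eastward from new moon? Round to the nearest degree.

From f = (1 − cos θ)/2: cos θ = 1 − 2×0.19 = 0.620; arccos → 51.7°.
Waning ⇒ past full, so θ = 360° − 51.7° = 308.3°.

308°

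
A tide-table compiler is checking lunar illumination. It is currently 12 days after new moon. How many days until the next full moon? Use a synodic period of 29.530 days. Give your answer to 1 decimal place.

2.8 days

Full moon occurs at elongation 180°, i.e. at age 29.530 × 180/360 = 14.765 d.
That is 14.765 − 12 = 2.765 days ahead.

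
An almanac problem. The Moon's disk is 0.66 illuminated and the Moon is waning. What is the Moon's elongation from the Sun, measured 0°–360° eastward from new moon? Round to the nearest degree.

Invert f = (1 − cos θ)/2 to get cos θ = 1 − 2(0.66) = -0.320, hence θ₀ = arccos -0.320 = 108.7°.
Since the Moon is past full (waning), take the reflex angle: θ = 360° − 108.7° = 251.3°.

251°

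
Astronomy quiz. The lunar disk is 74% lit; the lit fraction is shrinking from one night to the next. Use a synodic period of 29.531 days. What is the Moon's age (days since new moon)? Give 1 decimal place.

19.8 days

cos θ = 1 − 2f = -0.480, giving a principal value of 118.7°.
Waning ⇒ past full, so θ = 360° − 118.7° = 241.3°.
Age = 29.531 × 241.3°/360° ≈ 19.80 days.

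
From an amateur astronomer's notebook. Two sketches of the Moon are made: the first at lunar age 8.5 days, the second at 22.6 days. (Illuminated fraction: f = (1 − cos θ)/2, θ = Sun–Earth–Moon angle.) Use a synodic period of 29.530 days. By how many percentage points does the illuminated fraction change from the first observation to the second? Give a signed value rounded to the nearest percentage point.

-17 pp

θ₁ = 360° × 8.5/29.530 = 103.6°, f₁ = (1 − cos θ₁)/2 = 0.618.
θ₂ = 360° × 22.6/29.530 = 275.5°, f₂ = (1 − cos θ₂)/2 = 0.452.
Change = f₂ − f₁ = -0.166 → -17 percentage points.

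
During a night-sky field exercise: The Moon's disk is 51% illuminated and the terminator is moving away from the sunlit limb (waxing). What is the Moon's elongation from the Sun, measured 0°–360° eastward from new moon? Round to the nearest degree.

cos θ = 1 − 2f = -0.020, giving a principal value of 91.1°.
The Moon is waxing (0°–180°), so θ = 91.1° directly.

91°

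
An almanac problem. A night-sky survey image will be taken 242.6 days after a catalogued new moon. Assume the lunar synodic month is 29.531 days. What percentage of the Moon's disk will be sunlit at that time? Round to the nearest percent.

39%

242.6 d spans 8 complete synodic months (8 × 29.531 = 236.25 d) plus 6.35 d.
The Moon has covered 6.35/29.531 of its cycle, so θ ≈ 360° × 6.35/29.531 = 77.4°.
cos 77.4° = 0.218, so f = (1 − 0.218)/2 = 0.391, so 39%.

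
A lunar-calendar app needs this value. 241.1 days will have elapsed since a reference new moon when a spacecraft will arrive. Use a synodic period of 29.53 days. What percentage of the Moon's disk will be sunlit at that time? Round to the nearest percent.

24%

Reduce mod P: 241.1 − 8×29.53 = 4.86 d into the current lunation.
Phase angle: θ = 360°·(4.86 d)/(29.53 d) = 59.2°.
cos 59.2° = 0.511, so f = (1 − 0.511)/2 = 0.244, so 24%.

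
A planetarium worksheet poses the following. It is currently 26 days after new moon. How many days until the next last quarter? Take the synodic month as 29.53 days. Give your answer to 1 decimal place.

Last quarter is 0.75 of the way through the cycle: age 0.75 × 29.53 = 22.148 d.
This lunation's last quarter (22.148 d) has passed, so add one period: 51.678 − 26 = 25.678 days.

25.7 days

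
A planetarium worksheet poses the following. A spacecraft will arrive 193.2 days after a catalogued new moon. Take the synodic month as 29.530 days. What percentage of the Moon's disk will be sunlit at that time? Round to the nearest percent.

98%

193.2 d spans 6 complete synodic months (6 × 29.530 = 177.18 d) plus 16.02 d.
Elongation θ = 360° × 16.02/29.530 ≈ 195.3°.
With cos θ = (-0.965), the lit fraction is (1 − (-0.965))/2 ≈ 0.982, so 98%.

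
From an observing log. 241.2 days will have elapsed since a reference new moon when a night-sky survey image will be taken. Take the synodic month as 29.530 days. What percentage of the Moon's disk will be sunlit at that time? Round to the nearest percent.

25%

241.2/29.530 = 8.168 lunations, so 8 complete cycles and 4.96 d into the next.
Phase angle: θ = 360°·(4.96 d)/(29.530 d) = 60.5°.
cos 60.5° = 0.493, so f = (1 − 0.493)/2 = 0.254, so 25%.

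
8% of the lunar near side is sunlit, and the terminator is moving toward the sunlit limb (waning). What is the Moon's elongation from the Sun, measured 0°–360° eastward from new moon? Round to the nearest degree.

327°

From f = (1 − cos θ)/2: cos θ = 1 − 2×0.08 = 0.840; arccos → 32.9°.
Since the Moon is past full (waning), take the reflex angle: θ = 360° − 32.9° = 327.1°.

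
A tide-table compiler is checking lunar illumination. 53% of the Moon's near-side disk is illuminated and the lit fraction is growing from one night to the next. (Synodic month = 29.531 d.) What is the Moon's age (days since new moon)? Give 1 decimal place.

From f = (1 − cos θ)/2: cos θ = 1 − 2×0.53 = -0.060; arccos → 93.4°.
The Moon is waxing (0°–180°), so θ = 93.4° directly.
That fraction of the synodic month is 93.4/360 × 29.531 d ≈ 7.66 d.

7.7 days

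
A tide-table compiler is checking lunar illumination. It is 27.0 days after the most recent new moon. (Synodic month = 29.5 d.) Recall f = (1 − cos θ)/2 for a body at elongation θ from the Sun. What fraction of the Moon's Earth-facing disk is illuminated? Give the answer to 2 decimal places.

Phase angle: θ = 360°·(27.0 d)/(29.5 d) = 329.5°.
With cos θ = 0.862, the lit fraction is (1 − 0.862)/2 ≈ 0.069.

0.07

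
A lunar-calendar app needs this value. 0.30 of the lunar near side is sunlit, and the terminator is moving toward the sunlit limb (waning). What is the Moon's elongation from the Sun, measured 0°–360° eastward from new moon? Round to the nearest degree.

294°

cos θ = 1 − 2f = 0.400, giving a principal value of 66.4°.
A waning Moon lies in 180°–360°, so θ = 360° − 66.4° = 293.6°.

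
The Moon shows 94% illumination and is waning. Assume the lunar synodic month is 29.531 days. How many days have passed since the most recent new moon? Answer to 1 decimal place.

Invert f = (1 − cos θ)/2 to get cos θ = 1 − 2(0.94) = -0.880, hence θ₀ = arccos -0.880 = 151.6°.
A waning Moon lies in 180°–360°, so θ = 360° − 151.6° = 208.4°.
At 360°/29.531 d per day, 208.4° corresponds to 17.09 days.

17.1 days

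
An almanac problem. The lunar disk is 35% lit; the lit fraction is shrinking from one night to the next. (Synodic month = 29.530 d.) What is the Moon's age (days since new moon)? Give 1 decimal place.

Invert f = (1 − cos θ)/2 to get cos θ = 1 − 2(0.35) = 0.300, hence θ₀ = arccos 0.300 = 72.5°.
Waning ⇒ past full, so θ = 360° − 72.5° = 287.5°.
That fraction of the synodic month is 287.5/360 × 29.530 d ≈ 23.58 d.

23.6 days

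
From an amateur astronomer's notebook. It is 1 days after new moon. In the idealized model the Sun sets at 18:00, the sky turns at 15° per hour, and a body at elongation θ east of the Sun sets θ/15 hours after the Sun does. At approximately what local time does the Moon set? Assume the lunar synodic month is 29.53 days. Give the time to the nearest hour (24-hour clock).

19:00

The Moon has covered 1/29.53 of its cycle, so θ ≈ 360° × 1/29.53 = 12.2°.
At 15° of sky rotation per hour, 12.2° corresponds to a 0.81 h lag.
18:00 + 0.81 h ≈ 18:49 → 19:00 to the nearest hour.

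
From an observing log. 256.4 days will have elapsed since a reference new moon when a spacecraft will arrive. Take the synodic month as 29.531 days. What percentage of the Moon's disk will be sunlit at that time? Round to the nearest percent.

256.4 d spans 8 complete synodic months (8 × 29.531 = 236.25 d) plus 20.15 d.
The Moon has covered 20.15/29.531 of its cycle, so θ ≈ 360° × 20.15/29.531 = 245.7°.
cos 245.7° = (-0.412), so f = (1 − (-0.412))/2 = 0.706, so 71%.

71%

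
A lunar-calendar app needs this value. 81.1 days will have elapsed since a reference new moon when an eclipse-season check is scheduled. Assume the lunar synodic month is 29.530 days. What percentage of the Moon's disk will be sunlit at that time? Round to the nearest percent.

Reduce mod P: 81.1 − 2×29.530 = 22.04 d into the current lunation.
Elongation θ = 360° × 22.04/29.530 ≈ 268.7°.
cos 268.7° = (-0.023), so f = (1 − (-0.023))/2 = 0.511, so 51%.

51%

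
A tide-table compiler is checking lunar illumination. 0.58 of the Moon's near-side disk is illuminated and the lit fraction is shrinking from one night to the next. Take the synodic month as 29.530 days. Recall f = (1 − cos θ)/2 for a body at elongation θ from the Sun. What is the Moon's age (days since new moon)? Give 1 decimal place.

21.4 days

From f = (1 − cos θ)/2: cos θ = 1 − 2×0.58 = -0.160; arccos → 99.2°.
A waning Moon lies in 180°–360°, so θ = 360° − 99.2° = 260.8°.
Age = 29.530 × 260.8°/360° ≈ 21.39 days.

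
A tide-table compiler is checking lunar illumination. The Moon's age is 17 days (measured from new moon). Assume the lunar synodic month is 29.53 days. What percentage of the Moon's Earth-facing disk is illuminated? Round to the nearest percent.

94%

The Moon has covered 17/29.53 of its cycle, so θ ≈ 360° × 17/29.53 = 207.2°.
With cos θ = (-0.889), the lit fraction is (1 − (-0.889))/2 ≈ 0.945, so 94%.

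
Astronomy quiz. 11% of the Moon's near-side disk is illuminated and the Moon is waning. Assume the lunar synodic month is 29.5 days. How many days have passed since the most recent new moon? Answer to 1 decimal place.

From f = (1 − cos θ)/2: cos θ = 1 − 2×0.11 = 0.780; arccos → 38.7°.
Since the Moon is past full (waning), take the reflex angle: θ = 360° − 38.7° = 321.3°.
At 360°/29.5 d per day, 321.3° corresponds to 26.33 days.

26.3 days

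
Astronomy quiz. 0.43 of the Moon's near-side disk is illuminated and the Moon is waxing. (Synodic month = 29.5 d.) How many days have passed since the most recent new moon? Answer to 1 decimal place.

6.7 days

Invert f = (1 − cos θ)/2 to get cos θ = 1 − 2(0.43) = 0.140, hence θ₀ = arccos 0.140 = 82.0°.
Waxing ⇒ before full, so θ = 82.0°.
At 360°/29.5 d per day, 82.0° corresponds to 6.72 days.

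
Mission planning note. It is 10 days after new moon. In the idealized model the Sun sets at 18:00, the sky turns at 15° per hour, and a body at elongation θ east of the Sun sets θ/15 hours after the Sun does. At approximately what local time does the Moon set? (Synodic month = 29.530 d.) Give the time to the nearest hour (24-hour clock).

02:00

Elongation θ = 360° × 10/29.530 ≈ 121.9°.
Delay after the Sun = 121.9° / (15°/h) ≈ 8.13 h.
18:00 + 8.13 h ≈ 02:08 → 02:00 to the nearest hour.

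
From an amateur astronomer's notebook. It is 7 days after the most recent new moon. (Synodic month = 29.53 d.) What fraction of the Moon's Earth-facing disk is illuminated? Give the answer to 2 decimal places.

The Moon has covered 7/29.53 of its cycle, so θ ≈ 360° × 7/29.53 = 85.3°.
cos 85.3° = 0.081, so f = (1 − 0.081)/2 = 0.459.

0.46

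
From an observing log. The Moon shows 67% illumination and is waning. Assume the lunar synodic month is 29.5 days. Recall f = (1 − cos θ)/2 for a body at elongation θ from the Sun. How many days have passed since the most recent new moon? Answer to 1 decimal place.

cos θ = 1 − 2f = -0.340, giving a principal value of 109.9°.
Since the Moon is past full (waning), take the reflex angle: θ = 360° − 109.9° = 250.1°.
Age = 29.5 × 250.1°/360° ≈ 20.50 days.

20.5 days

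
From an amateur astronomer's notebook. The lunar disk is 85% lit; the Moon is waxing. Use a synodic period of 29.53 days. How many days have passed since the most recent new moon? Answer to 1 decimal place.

11.0 days

From f = (1 − cos θ)/2: cos θ = 1 − 2×0.85 = -0.700; arccos → 134.4°.
The Moon is waxing (0°–180°), so θ = 134.4° directly.
Age = 29.53 × 134.4°/360° ≈ 11.03 days.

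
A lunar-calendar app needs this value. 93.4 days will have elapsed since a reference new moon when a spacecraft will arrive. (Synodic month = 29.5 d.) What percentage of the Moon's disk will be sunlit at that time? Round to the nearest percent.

93.4 d spans 3 complete synodic months (3 × 29.5 = 88.50 d) plus 4.90 d.
The Moon has covered 4.90/29.5 of its cycle, so θ ≈ 360° × 4.90/29.5 = 59.8°.
Illuminated fraction = (1 − cos 59.8°)/2 = (1 − 0.503)/2 ≈ 0.248, so 25%.

25%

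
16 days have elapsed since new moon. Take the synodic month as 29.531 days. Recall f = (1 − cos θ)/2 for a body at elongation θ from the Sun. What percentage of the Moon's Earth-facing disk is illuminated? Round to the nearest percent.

The Moon has covered 16/29.531 of its cycle, so θ ≈ 360° × 16/29.531 = 195.0°.
cos 195.0° = (-0.966), so f = (1 − (-0.966))/2 = 0.983, so 98%.

98%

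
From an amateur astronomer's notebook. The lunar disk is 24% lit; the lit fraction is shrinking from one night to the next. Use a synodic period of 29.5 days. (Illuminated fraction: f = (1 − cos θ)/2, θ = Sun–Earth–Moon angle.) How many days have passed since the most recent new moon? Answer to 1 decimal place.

cos θ = 1 − 2f = 0.520, giving a principal value of 58.7°.
Since the Moon is past full (waning), take the reflex angle: θ = 360° − 58.7° = 301.3°.
That fraction of the synodic month is 301.3/360 × 29.5 d ≈ 24.69 d.

24.7 days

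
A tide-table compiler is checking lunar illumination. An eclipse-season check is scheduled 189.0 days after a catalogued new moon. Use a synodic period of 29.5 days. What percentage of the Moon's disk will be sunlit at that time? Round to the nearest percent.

189.0 d spans 6 complete synodic months (6 × 29.5 = 177.00 d) plus 12.00 d.
Phase angle: θ = 360°·(12.00 d)/(29.5 d) = 146.4°.
Illuminated fraction = (1 − cos 146.4°)/2 = (1 − (-0.833))/2 ≈ 0.917, so 92%.

92%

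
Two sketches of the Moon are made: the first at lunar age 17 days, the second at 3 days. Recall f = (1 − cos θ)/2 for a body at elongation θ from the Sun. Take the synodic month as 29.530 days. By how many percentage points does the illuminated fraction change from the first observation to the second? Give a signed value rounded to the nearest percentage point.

-85 pp

θ₁ = 360° × 17/29.530 = 207.2°, f₁ = (1 − cos θ₁)/2 = 0.945.
θ₂ = 360° × 3/29.530 = 36.6°, f₂ = (1 − cos θ₂)/2 = 0.098.
Change = f₂ − f₁ = -0.846 → -85 percentage points.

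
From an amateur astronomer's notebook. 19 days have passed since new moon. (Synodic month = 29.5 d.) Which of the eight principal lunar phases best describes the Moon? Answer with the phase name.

θ ≈ 360° × 19/29.5 = 232°, which falls in the waning gibbous sector.

waning gibbous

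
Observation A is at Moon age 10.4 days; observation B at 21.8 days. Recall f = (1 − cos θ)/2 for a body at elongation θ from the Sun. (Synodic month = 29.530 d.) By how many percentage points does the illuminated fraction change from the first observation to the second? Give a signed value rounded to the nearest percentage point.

First observation: θ = 360°·10.4/29.530 = 126.8°, so f = 0.799.
Second observation: θ = 265.8°, f = 0.537.
Δf = 0.537 − 0.799 = -0.262, i.e. -26 pp.

-26 pp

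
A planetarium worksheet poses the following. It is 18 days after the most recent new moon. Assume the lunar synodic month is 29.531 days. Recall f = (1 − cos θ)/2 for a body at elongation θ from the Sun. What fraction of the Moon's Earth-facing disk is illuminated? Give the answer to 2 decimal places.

0.89

Elongation θ = 360° × 18/29.531 ≈ 219.4°.
With cos θ = (-0.772), the lit fraction is (1 − (-0.772))/2 ≈ 0.886.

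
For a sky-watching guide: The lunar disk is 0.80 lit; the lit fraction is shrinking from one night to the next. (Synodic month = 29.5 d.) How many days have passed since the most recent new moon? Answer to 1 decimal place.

19.1 days

cos θ = 1 − 2f = -0.600, giving a principal value of 126.9°.
A waning Moon lies in 180°–360°, so θ = 360° − 126.9° = 233.1°.
At 360°/29.5 d per day, 233.1° corresponds to 19.10 days.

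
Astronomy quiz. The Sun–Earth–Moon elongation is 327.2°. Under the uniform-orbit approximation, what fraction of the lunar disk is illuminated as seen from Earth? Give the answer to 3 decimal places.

cos 327.2° = 0.841, so f = (1 − 0.841)/2 = 0.080.

0.080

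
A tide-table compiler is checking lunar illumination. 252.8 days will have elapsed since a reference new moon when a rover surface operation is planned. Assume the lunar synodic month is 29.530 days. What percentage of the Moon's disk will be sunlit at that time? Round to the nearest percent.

Reduce mod P: 252.8 − 8×29.530 = 16.56 d into the current lunation.
Phase angle: θ = 360°·(16.56 d)/(29.530 d) = 201.9°.
cos 201.9° = (-0.928), so f = (1 − (-0.928))/2 = 0.964, so 96%.

96%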